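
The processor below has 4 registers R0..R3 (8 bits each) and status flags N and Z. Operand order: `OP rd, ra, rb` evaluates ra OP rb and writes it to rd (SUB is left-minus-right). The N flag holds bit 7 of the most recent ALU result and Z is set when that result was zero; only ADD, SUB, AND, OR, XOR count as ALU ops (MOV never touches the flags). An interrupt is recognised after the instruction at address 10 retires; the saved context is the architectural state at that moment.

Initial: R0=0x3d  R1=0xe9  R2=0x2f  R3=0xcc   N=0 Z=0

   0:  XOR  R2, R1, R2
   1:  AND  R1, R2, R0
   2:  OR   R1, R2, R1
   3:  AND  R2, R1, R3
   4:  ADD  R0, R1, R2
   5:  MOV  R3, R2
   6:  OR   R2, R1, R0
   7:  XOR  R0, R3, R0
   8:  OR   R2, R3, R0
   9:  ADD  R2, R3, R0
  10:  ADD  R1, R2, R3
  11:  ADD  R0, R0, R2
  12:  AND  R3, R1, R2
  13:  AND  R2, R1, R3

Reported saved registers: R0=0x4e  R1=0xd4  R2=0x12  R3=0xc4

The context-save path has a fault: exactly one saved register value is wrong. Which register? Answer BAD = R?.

BAD = R1

after  0: R0=0x3d R1=0xe9 R2=0xc6 R3=0xcc  N=1 Z=0
after  1: R0=0x3d R1=0x04 R2=0xc6 R3=0xcc  N=0 Z=0
after  2: R0=0x3d R1=0xc6 R2=0xc6 R3=0xcc  N=1 Z=0
after  3: R0=0x3d R1=0xc6 R2=0xc4 R3=0xcc  N=1 Z=0
after  4: R0=0x8a R1=0xc6 R2=0xc4 R3=0xcc  N=1 Z=0
after  5: R0=0x8a R1=0xc6 R2=0xc4 R3=0xc4  N=1 Z=0
after  6: R0=0x8a R1=0xc6 R2=0xce R3=0xc4  N=1 Z=0
after  7: R0=0x4e R1=0xc6 R2=0xce R3=0xc4  N=0 Z=0
after  8: R0=0x4e R1=0xc6 R2=0xce R3=0xc4  N=1 Z=0
after  9: R0=0x4e R1=0xc6 R2=0x12 R3=0xc4  N=0 Z=0
after 10: R0=0x4e R1=0xd6 R2=0x12 R3=0xc4  N=1 Z=0
-- IRQ taken; context saved, return-PC = 11 --
mismatch: R1: reported 0xd4 vs actual 0xd6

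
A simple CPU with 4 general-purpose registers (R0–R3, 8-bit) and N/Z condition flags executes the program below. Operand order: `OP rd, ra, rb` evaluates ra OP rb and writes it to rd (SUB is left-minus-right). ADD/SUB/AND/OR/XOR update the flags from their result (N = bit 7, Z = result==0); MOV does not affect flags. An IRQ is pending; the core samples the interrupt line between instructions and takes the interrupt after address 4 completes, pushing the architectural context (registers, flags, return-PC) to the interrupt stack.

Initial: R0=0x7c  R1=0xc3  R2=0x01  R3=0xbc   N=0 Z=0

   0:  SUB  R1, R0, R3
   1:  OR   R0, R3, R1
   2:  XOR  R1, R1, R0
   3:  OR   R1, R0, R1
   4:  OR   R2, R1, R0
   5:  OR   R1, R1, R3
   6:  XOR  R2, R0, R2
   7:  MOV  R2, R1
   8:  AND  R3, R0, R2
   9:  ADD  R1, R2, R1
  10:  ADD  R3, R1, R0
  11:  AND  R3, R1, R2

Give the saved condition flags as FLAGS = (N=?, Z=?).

after  0: R0=0x7c R1=0xc0 R2=0x01 R3=0xbc  N=1 Z=0
after  1: R0=0xfc R1=0xc0 R2=0x01 R3=0xbc  N=1 Z=0
after  2: R0=0xfc R1=0x3c R2=0x01 R3=0xbc  N=0 Z=0
after  3: R0=0xfc R1=0xfc R2=0x01 R3=0xbc  N=1 Z=0
after  4: R0=0xfc R1=0xfc R2=0xfc R3=0xbc  N=1 Z=0
-- IRQ taken; context saved, return-PC = 5 --

FLAGS = (N=1, Z=0)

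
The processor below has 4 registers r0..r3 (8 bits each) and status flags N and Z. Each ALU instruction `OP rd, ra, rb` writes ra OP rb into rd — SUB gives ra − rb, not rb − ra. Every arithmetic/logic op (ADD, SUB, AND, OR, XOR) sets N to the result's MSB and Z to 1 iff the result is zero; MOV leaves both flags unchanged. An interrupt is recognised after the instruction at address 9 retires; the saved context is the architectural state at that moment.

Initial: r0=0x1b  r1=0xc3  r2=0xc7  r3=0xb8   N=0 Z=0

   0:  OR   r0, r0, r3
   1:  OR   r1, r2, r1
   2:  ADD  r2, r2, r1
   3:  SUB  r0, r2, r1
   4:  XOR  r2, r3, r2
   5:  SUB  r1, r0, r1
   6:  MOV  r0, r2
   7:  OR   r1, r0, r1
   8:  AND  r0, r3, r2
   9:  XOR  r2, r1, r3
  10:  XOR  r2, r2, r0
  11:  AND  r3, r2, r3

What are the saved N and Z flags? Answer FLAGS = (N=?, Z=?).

after  0: r0=0xbb r1=0xc3 r2=0xc7 r3=0xb8  N=1 Z=0
after  1: r0=0xbb r1=0xc7 r2=0xc7 r3=0xb8  N=1 Z=0
after  2: r0=0xbb r1=0xc7 r2=0x8e r3=0xb8  N=1 Z=0
after  3: r0=0xc7 r1=0xc7 r2=0x8e r3=0xb8  N=1 Z=0
after  4: r0=0xc7 r1=0xc7 r2=0x36 r3=0xb8  N=0 Z=0
after  5: r0=0xc7 r1=0x00 r2=0x36 r3=0xb8  N=0 Z=1
after  6: r0=0x36 r1=0x00 r2=0x36 r3=0xb8  N=0 Z=1
after  7: r0=0x36 r1=0x36 r2=0x36 r3=0xb8  N=0 Z=0
after  8: r0=0x30 r1=0x36 r2=0x36 r3=0xb8  N=0 Z=0
after  9: r0=0x30 r1=0x36 r2=0x8e r3=0xb8  N=1 Z=0
-- IRQ taken; context saved, return-PC = 10 --

FLAGS = (N=1, Z=0)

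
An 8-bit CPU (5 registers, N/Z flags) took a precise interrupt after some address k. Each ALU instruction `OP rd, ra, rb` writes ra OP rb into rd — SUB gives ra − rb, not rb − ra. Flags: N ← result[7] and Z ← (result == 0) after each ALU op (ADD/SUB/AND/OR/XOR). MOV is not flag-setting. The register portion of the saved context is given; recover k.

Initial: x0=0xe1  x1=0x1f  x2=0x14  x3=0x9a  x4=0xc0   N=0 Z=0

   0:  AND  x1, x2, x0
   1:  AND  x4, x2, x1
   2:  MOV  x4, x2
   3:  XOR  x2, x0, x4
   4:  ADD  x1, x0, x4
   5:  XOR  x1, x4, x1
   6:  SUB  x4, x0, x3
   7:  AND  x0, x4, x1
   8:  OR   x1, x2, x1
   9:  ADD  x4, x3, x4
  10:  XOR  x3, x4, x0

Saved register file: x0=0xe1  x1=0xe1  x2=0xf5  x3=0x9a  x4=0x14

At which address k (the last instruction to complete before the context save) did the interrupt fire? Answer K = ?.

after  0: x0=0xe1 x1=0x00 x2=0x14 x3=0x9a x4=0xc0  N=0 Z=1
after  1: x0=0xe1 x1=0x00 x2=0x14 x3=0x9a x4=0x00  N=0 Z=1
after  2: x0=0xe1 x1=0x00 x2=0x14 x3=0x9a x4=0x14  N=0 Z=1
after  3: x0=0xe1 x1=0x00 x2=0xf5 x3=0x9a x4=0x14  N=1 Z=0
after  4: x0=0xe1 x1=0xf5 x2=0xf5 x3=0x9a x4=0x14  N=1 Z=0
after  5: x0=0xe1 x1=0xe1 x2=0xf5 x3=0x9a x4=0x14  N=1 Z=0
-- IRQ taken; context saved, return-PC = 6 --

K = 5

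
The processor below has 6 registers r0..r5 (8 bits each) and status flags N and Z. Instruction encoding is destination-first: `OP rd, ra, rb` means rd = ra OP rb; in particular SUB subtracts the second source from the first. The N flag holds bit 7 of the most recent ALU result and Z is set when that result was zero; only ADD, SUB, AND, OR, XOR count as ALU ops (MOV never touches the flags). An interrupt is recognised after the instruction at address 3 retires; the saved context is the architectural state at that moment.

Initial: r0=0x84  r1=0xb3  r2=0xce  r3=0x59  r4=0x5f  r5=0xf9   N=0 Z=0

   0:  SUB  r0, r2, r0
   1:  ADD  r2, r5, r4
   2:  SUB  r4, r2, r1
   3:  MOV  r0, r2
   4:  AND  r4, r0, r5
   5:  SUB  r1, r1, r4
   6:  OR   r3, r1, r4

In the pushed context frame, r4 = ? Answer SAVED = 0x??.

SAVED = 0xa5

after  0: r0=0x4a r1=0xb3 r2=0xce r3=0x59 r4=0x5f r5=0xf9  N=0 Z=0
after  1: r0=0x4a r1=0xb3 r2=0x58 r3=0x59 r4=0x5f r5=0xf9  N=0 Z=0
after  2: r0=0x4a r1=0xb3 r2=0x58 r3=0x59 r4=0xa5 r5=0xf9  N=1 Z=0
after  3: r0=0x58 r1=0xb3 r2=0x58 r3=0x59 r4=0xa5 r5=0xf9  N=1 Z=0
-- IRQ taken; context saved, return-PC = 4 --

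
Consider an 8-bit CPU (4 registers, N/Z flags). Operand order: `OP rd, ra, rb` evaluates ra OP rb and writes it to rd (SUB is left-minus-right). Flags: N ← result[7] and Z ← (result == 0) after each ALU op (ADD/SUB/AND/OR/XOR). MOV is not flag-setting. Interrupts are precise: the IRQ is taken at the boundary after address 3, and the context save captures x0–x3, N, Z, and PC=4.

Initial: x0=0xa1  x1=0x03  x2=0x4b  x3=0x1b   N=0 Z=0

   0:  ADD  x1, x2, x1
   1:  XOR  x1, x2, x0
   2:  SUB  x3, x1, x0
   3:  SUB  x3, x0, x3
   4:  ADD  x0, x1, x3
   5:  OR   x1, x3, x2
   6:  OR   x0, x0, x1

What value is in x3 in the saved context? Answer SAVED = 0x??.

SAVED = 0x58

after  0: x0=0xa1 x1=0x4e x2=0x4b x3=0x1b  N=0 Z=0
after  1: x0=0xa1 x1=0xea x2=0x4b x3=0x1b  N=1 Z=0
after  2: x0=0xa1 x1=0xea x2=0x4b x3=0x49  N=0 Z=0
after  3: x0=0xa1 x1=0xea x2=0x4b x3=0x58  N=0 Z=0
-- IRQ taken; context saved, return-PC = 4 --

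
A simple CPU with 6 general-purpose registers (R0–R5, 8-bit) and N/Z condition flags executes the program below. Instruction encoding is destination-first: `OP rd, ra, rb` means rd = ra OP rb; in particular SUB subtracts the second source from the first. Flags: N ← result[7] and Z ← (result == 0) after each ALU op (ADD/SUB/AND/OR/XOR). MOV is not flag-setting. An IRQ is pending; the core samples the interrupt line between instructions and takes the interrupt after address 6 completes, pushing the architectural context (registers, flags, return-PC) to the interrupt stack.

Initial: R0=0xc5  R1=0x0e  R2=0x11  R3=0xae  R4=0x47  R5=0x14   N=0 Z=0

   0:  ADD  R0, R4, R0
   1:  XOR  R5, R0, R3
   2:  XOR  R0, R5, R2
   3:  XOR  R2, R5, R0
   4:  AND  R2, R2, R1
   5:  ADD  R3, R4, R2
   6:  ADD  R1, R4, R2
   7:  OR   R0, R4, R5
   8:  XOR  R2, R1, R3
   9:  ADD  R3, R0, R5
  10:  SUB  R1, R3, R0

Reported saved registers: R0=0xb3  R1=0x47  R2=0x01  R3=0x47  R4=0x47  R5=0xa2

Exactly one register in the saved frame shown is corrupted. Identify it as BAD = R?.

after  0: R0=0x0c R1=0x0e R2=0x11 R3=0xae R4=0x47 R5=0x14  N=0 Z=0
after  1: R0=0x0c R1=0x0e R2=0x11 R3=0xae R4=0x47 R5=0xa2  N=1 Z=0
after  2: R0=0xb3 R1=0x0e R2=0x11 R3=0xae R4=0x47 R5=0xa2  N=1 Z=0
after  3: R0=0xb3 R1=0x0e R2=0x11 R3=0xae R4=0x47 R5=0xa2  N=0 Z=0
after  4: R0=0xb3 R1=0x0e R2=0x00 R3=0xae R4=0x47 R5=0xa2  N=0 Z=1
after  5: R0=0xb3 R1=0x0e R2=0x00 R3=0x47 R4=0x47 R5=0xa2  N=0 Z=0
after  6: R0=0xb3 R1=0x47 R2=0x00 R3=0x47 R4=0x47 R5=0xa2  N=0 Z=0
-- IRQ taken; context saved, return-PC = 7 --
mismatch: R2: reported 0x01 vs actual 0x00

BAD = R2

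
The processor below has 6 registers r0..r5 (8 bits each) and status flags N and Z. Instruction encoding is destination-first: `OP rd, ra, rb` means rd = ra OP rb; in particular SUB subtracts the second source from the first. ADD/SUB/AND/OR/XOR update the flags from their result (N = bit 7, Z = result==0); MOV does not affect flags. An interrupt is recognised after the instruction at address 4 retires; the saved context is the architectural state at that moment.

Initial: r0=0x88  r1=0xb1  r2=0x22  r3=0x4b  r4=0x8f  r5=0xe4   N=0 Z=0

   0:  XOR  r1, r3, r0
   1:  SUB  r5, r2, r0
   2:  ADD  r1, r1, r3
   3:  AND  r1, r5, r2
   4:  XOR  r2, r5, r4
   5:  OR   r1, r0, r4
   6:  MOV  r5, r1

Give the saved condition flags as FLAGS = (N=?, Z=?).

FLAGS = (N=0, Z=0)

after  0: r0=0x88 r1=0xc3 r2=0x22 r3=0x4b r4=0x8f r5=0xe4  N=1 Z=0
after  1: r0=0x88 r1=0xc3 r2=0x22 r3=0x4b r4=0x8f r5=0x9a  N=1 Z=0
after  2: r0=0x88 r1=0x0e r2=0x22 r3=0x4b r4=0x8f r5=0x9a  N=0 Z=0
after  3: r0=0x88 r1=0x02 r2=0x22 r3=0x4b r4=0x8f r5=0x9a  N=0 Z=0
after  4: r0=0x88 r1=0x02 r2=0x15 r3=0x4b r4=0x8f r5=0x9a  N=0 Z=0
-- IRQ taken; context saved, return-PC = 5 --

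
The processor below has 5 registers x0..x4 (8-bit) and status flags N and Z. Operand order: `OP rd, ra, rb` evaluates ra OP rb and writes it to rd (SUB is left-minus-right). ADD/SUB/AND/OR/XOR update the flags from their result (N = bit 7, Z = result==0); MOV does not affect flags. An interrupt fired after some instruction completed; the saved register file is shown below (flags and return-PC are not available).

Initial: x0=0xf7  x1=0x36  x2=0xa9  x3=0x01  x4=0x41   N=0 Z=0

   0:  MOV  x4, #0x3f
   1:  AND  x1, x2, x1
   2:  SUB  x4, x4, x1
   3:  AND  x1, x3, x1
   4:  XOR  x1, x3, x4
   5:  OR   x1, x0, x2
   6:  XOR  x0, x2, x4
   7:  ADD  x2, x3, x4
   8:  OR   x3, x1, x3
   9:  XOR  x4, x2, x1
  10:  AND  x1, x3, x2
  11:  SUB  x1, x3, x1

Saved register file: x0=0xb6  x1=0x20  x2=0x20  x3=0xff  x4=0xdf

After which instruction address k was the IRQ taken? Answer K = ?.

K = 10

after  0: x0=0xf7 x1=0x36 x2=0xa9 x3=0x01 x4=0x3f  N=0 Z=0
after  1: x0=0xf7 x1=0x20 x2=0xa9 x3=0x01 x4=0x3f  N=0 Z=0
after  2: x0=0xf7 x1=0x20 x2=0xa9 x3=0x01 x4=0x1f  N=0 Z=0
after  3: x0=0xf7 x1=0x00 x2=0xa9 x3=0x01 x4=0x1f  N=0 Z=1
after  4: x0=0xf7 x1=0x1e x2=0xa9 x3=0x01 x4=0x1f  N=0 Z=0
after  5: x0=0xf7 x1=0xff x2=0xa9 x3=0x01 x4=0x1f  N=1 Z=0
after  6: x0=0xb6 x1=0xff x2=0xa9 x3=0x01 x4=0x1f  N=1 Z=0
after  7: x0=0xb6 x1=0xff x2=0x20 x3=0x01 x4=0x1f  N=0 Z=0
after  8: x0=0xb6 x1=0xff x2=0x20 x3=0xff x4=0x1f  N=1 Z=0
after  9: x0=0xb6 x1=0xff x2=0x20 x3=0xff x4=0xdf  N=1 Z=0
after 10: x0=0xb6 x1=0x20 x2=0x20 x3=0xff x4=0xdf  N=0 Z=0
-- IRQ taken; context saved, return-PC = 11 --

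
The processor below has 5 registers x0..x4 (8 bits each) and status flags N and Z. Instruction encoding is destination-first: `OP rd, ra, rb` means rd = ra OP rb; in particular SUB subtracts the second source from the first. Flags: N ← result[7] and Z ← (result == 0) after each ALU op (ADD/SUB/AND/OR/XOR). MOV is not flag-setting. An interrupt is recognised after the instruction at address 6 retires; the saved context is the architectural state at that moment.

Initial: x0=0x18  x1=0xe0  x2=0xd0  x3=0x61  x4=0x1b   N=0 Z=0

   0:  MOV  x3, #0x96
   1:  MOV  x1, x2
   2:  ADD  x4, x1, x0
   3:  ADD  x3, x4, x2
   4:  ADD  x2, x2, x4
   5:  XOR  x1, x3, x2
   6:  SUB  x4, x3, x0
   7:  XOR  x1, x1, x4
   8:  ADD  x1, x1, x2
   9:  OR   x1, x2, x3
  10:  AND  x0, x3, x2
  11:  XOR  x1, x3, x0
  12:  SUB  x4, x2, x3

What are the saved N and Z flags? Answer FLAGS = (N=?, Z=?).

after  0: x0=0x18 x1=0xe0 x2=0xd0 x3=0x96 x4=0x1b  N=0 Z=0
after  1: x0=0x18 x1=0xd0 x2=0xd0 x3=0x96 x4=0x1b  N=0 Z=0
after  2: x0=0x18 x1=0xd0 x2=0xd0 x3=0x96 x4=0xe8  N=1 Z=0
after  3: x0=0x18 x1=0xd0 x2=0xd0 x3=0xb8 x4=0xe8  N=1 Z=0
after  4: x0=0x18 x1=0xd0 x2=0xb8 x3=0xb8 x4=0xe8  N=1 Z=0
after  5: x0=0x18 x1=0x00 x2=0xb8 x3=0xb8 x4=0xe8  N=0 Z=1
after  6: x0=0x18 x1=0x00 x2=0xb8 x3=0xb8 x4=0xa0  N=1 Z=0
-- IRQ taken; context saved, return-PC = 7 --

FLAGS = (N=1, Z=0)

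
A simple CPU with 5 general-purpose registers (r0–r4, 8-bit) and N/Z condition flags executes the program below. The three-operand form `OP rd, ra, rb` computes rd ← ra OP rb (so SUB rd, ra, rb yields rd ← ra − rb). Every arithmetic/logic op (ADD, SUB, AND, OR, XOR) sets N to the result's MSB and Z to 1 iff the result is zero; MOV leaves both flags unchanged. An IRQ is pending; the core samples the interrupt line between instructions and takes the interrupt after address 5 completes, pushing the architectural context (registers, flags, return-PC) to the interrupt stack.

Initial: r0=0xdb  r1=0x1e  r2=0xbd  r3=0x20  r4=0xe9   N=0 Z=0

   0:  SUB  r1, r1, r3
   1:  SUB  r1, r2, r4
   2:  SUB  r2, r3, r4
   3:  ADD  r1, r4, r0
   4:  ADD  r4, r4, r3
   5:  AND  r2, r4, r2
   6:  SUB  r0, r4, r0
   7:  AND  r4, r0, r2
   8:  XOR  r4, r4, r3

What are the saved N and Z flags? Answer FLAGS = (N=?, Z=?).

after  0: r0=0xdb r1=0xfe r2=0xbd r3=0x20 r4=0xe9  N=1 Z=0
after  1: r0=0xdb r1=0xd4 r2=0xbd r3=0x20 r4=0xe9  N=1 Z=0
after  2: r0=0xdb r1=0xd4 r2=0x37 r3=0x20 r4=0xe9  N=0 Z=0
after  3: r0=0xdb r1=0xc4 r2=0x37 r3=0x20 r4=0xe9  N=1 Z=0
after  4: r0=0xdb r1=0xc4 r2=0x37 r3=0x20 r4=0x09  N=0 Z=0
after  5: r0=0xdb r1=0xc4 r2=0x01 r3=0x20 r4=0x09  N=0 Z=0
-- IRQ taken; context saved, return-PC = 6 --

FLAGS = (N=0, Z=0)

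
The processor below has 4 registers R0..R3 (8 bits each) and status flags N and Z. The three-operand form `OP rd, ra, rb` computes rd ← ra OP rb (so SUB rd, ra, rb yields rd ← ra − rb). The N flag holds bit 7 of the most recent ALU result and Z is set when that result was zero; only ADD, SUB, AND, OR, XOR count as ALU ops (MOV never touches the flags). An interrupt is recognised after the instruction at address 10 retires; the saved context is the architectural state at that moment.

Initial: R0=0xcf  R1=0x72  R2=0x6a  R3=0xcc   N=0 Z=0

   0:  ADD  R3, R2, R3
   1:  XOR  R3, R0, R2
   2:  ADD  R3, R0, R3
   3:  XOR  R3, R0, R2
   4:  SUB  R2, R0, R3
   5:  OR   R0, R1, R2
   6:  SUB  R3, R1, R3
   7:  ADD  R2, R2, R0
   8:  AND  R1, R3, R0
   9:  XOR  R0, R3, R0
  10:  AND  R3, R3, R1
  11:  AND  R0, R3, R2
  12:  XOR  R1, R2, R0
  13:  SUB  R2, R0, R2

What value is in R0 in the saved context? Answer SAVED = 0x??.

SAVED = 0xb7

after  0: R0=0xcf R1=0x72 R2=0x6a R3=0x36  N=0 Z=0
after  1: R0=0xcf R1=0x72 R2=0x6a R3=0xa5  N=1 Z=0
after  2: R0=0xcf R1=0x72 R2=0x6a R3=0x74  N=0 Z=0
after  3: R0=0xcf R1=0x72 R2=0x6a R3=0xa5  N=1 Z=0
after  4: R0=0xcf R1=0x72 R2=0x2a R3=0xa5  N=0 Z=0
after  5: R0=0x7a R1=0x72 R2=0x2a R3=0xa5  N=0 Z=0
after  6: R0=0x7a R1=0x72 R2=0x2a R3=0xcd  N=1 Z=0
after  7: R0=0x7a R1=0x72 R2=0xa4 R3=0xcd  N=1 Z=0
after  8: R0=0x7a R1=0x48 R2=0xa4 R3=0xcd  N=0 Z=0
after  9: R0=0xb7 R1=0x48 R2=0xa4 R3=0xcd  N=1 Z=0
after 10: R0=0xb7 R1=0x48 R2=0xa4 R3=0x48  N=0 Z=0
-- IRQ taken; context saved, return-PC = 11 --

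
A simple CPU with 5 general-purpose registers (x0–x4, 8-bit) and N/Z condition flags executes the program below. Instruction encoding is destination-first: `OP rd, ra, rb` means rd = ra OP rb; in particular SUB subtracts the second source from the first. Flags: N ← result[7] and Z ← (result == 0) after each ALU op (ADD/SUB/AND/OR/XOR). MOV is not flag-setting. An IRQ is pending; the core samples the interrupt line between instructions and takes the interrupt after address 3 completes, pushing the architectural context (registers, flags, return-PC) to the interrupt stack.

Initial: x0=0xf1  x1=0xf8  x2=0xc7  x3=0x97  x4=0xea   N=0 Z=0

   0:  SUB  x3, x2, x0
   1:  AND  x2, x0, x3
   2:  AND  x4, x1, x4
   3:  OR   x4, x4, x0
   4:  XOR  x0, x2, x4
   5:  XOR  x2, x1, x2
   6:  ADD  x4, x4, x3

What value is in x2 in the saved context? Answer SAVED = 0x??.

SAVED = 0xd0

after  0: x0=0xf1 x1=0xf8 x2=0xc7 x3=0xd6 x4=0xea  N=1 Z=0
after  1: x0=0xf1 x1=0xf8 x2=0xd0 x3=0xd6 x4=0xea  N=1 Z=0
after  2: x0=0xf1 x1=0xf8 x2=0xd0 x3=0xd6 x4=0xe8  N=1 Z=0
after  3: x0=0xf1 x1=0xf8 x2=0xd0 x3=0xd6 x4=0xf9  N=1 Z=0
-- IRQ taken; context saved, return-PC = 4 --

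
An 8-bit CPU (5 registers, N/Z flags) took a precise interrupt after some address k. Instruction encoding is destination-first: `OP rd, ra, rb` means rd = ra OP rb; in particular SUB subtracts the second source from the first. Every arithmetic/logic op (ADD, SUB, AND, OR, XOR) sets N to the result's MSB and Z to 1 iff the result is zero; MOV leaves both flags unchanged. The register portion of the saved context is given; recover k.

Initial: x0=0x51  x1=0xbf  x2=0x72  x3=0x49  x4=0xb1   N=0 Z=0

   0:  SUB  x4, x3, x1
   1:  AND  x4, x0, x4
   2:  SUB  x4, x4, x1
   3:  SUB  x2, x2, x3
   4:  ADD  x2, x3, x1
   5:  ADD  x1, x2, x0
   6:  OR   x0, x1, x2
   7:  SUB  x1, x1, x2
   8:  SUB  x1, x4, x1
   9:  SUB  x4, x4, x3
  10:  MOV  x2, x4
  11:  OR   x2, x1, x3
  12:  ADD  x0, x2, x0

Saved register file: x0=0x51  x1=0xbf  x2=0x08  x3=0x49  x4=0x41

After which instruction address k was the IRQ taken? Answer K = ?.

after  0: x0=0x51 x1=0xbf x2=0x72 x3=0x49 x4=0x8a  N=1 Z=0
after  1: x0=0x51 x1=0xbf x2=0x72 x3=0x49 x4=0x00  N=0 Z=1
after  2: x0=0x51 x1=0xbf x2=0x72 x3=0x49 x4=0x41  N=0 Z=0
after  3: x0=0x51 x1=0xbf x2=0x29 x3=0x49 x4=0x41  N=0 Z=0
after  4: x0=0x51 x1=0xbf x2=0x08 x3=0x49 x4=0x41  N=0 Z=0
-- IRQ taken; context saved, return-PC = 5 --

K = 4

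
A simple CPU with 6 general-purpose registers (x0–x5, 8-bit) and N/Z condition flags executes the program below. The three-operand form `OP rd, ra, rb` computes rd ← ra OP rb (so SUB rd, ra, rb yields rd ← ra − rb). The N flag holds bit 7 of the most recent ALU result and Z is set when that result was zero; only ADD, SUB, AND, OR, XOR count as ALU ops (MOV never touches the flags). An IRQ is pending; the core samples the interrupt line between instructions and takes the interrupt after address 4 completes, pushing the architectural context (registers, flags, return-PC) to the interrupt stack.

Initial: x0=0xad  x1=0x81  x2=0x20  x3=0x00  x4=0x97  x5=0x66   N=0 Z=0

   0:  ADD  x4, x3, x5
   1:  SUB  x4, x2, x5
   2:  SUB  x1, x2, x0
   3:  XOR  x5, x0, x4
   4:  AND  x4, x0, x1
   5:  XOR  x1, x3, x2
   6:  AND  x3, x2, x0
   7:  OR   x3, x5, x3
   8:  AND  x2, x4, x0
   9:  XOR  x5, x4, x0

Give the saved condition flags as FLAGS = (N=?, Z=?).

FLAGS = (N=0, Z=0)

after  0: x0=0xad x1=0x81 x2=0x20 x3=0x00 x4=0x66 x5=0x66  N=0 Z=0
after  1: x0=0xad x1=0x81 x2=0x20 x3=0x00 x4=0xba x5=0x66  N=1 Z=0
after  2: x0=0xad x1=0x73 x2=0x20 x3=0x00 x4=0xba x5=0x66  N=0 Z=0
after  3: x0=0xad x1=0x73 x2=0x20 x3=0x00 x4=0xba x5=0x17  N=0 Z=0
after  4: x0=0xad x1=0x73 x2=0x20 x3=0x00 x4=0x21 x5=0x17  N=0 Z=0
-- IRQ taken; context saved, return-PC = 5 --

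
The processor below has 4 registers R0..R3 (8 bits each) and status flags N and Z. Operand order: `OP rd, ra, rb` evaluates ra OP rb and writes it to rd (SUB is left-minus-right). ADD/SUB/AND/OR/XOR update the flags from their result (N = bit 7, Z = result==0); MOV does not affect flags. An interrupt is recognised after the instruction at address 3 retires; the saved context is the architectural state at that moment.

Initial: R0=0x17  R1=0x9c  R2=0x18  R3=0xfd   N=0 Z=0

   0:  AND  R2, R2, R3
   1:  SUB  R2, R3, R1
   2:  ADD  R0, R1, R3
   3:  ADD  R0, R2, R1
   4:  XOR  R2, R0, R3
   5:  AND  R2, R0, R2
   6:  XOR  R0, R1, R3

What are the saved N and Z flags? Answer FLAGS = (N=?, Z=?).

FLAGS = (N=1, Z=0)

after  0: R0=0x17 R1=0x9c R2=0x18 R3=0xfd  N=0 Z=0
after  1: R0=0x17 R1=0x9c R2=0x61 R3=0xfd  N=0 Z=0
after  2: R0=0x99 R1=0x9c R2=0x61 R3=0xfd  N=1 Z=0
after  3: R0=0xfd R1=0x9c R2=0x61 R3=0xfd  N=1 Z=0
-- IRQ taken; context saved, return-PC = 4 --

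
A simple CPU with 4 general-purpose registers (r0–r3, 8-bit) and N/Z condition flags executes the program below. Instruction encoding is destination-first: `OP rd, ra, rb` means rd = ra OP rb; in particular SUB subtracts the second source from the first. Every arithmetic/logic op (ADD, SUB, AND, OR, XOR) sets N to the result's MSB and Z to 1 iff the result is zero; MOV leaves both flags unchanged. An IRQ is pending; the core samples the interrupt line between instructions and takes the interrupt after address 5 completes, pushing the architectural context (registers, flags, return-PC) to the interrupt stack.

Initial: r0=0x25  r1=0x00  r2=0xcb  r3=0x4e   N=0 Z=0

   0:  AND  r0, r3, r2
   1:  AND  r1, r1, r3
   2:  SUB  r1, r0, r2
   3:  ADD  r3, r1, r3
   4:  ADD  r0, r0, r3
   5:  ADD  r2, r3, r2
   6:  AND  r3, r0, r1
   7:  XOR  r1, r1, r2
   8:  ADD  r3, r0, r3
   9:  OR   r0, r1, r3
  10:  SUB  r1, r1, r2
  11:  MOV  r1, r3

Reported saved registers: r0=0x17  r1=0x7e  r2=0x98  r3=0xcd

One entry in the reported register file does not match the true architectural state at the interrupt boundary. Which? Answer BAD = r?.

after  0: r0=0x4a r1=0x00 r2=0xcb r3=0x4e  N=0 Z=0
after  1: r0=0x4a r1=0x00 r2=0xcb r3=0x4e  N=0 Z=1
after  2: r0=0x4a r1=0x7f r2=0xcb r3=0x4e  N=0 Z=0
after  3: r0=0x4a r1=0x7f r2=0xcb r3=0xcd  N=1 Z=0
after  4: r0=0x17 r1=0x7f r2=0xcb r3=0xcd  N=0 Z=0
after  5: r0=0x17 r1=0x7f r2=0x98 r3=0xcd  N=1 Z=0
-- IRQ taken; context saved, return-PC = 6 --
mismatch: r1: reported 0x7e vs actual 0x7f

BAD = r1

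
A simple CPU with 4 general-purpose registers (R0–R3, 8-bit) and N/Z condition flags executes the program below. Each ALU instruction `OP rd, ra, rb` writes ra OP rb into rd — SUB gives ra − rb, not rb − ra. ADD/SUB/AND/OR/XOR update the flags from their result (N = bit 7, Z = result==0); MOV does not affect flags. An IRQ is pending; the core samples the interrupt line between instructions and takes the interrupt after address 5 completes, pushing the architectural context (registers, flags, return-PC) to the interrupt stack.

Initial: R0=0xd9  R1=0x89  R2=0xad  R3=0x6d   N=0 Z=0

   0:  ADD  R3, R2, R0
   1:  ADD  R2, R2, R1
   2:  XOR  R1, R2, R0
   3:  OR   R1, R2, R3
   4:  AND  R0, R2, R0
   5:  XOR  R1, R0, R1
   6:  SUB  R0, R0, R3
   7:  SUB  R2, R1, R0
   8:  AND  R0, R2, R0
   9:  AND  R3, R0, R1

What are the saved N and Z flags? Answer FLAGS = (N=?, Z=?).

after  0: R0=0xd9 R1=0x89 R2=0xad R3=0x86  N=1 Z=0
after  1: R0=0xd9 R1=0x89 R2=0x36 R3=0x86  N=0 Z=0
after  2: R0=0xd9 R1=0xef R2=0x36 R3=0x86  N=1 Z=0
after  3: R0=0xd9 R1=0xb6 R2=0x36 R3=0x86  N=1 Z=0
after  4: R0=0x10 R1=0xb6 R2=0x36 R3=0x86  N=0 Z=0
after  5: R0=0x10 R1=0xa6 R2=0x36 R3=0x86  N=1 Z=0
-- IRQ taken; context saved, return-PC = 6 --

FLAGS = (N=1, Z=0)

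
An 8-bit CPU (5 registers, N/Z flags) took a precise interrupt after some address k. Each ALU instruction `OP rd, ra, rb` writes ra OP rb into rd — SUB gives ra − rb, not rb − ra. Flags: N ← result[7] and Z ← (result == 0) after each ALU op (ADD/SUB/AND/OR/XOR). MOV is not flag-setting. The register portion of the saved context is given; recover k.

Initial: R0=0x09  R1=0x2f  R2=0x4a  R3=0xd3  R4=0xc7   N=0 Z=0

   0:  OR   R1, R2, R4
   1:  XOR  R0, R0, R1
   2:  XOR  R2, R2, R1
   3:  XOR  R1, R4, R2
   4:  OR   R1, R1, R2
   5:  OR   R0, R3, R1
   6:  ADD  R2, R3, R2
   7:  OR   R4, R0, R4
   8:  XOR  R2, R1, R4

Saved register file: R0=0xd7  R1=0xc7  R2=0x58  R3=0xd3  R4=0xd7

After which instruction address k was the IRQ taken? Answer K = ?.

after  0: R0=0x09 R1=0xcf R2=0x4a R3=0xd3 R4=0xc7  N=1 Z=0
after  1: R0=0xc6 R1=0xcf R2=0x4a R3=0xd3 R4=0xc7  N=1 Z=0
after  2: R0=0xc6 R1=0xcf R2=0x85 R3=0xd3 R4=0xc7  N=1 Z=0
after  3: R0=0xc6 R1=0x42 R2=0x85 R3=0xd3 R4=0xc7  N=0 Z=0
after  4: R0=0xc6 R1=0xc7 R2=0x85 R3=0xd3 R4=0xc7  N=1 Z=0
after  5: R0=0xd7 R1=0xc7 R2=0x85 R3=0xd3 R4=0xc7  N=1 Z=0
after  6: R0=0xd7 R1=0xc7 R2=0x58 R3=0xd3 R4=0xc7  N=0 Z=0
after  7: R0=0xd7 R1=0xc7 R2=0x58 R3=0xd3 R4=0xd7  N=1 Z=0
-- IRQ taken; context saved, return-PC = 8 --

K = 7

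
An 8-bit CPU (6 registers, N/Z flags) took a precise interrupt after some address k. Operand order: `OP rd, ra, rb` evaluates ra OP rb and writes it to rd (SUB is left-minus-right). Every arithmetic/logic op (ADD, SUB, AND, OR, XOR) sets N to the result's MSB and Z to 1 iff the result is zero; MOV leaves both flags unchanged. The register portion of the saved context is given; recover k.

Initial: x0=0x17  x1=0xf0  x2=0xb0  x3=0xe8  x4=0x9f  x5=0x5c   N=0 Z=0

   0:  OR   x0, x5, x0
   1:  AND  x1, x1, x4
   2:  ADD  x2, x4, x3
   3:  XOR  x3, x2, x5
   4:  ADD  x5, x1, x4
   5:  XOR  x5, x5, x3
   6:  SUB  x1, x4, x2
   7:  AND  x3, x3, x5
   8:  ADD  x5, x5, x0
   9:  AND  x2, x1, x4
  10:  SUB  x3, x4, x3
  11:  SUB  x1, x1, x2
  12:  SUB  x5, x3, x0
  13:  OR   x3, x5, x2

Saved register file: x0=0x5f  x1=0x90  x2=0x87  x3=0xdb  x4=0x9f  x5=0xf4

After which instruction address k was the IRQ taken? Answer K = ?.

after  0: x0=0x5f x1=0xf0 x2=0xb0 x3=0xe8 x4=0x9f x5=0x5c  N=0 Z=0
after  1: x0=0x5f x1=0x90 x2=0xb0 x3=0xe8 x4=0x9f x5=0x5c  N=1 Z=0
after  2: x0=0x5f x1=0x90 x2=0x87 x3=0xe8 x4=0x9f x5=0x5c  N=1 Z=0
after  3: x0=0x5f x1=0x90 x2=0x87 x3=0xdb x4=0x9f x5=0x5c  N=1 Z=0
after  4: x0=0x5f x1=0x90 x2=0x87 x3=0xdb x4=0x9f x5=0x2f  N=0 Z=0
after  5: x0=0x5f x1=0x90 x2=0x87 x3=0xdb x4=0x9f x5=0xf4  N=1 Z=0
-- IRQ taken; context saved, return-PC = 6 --

K = 5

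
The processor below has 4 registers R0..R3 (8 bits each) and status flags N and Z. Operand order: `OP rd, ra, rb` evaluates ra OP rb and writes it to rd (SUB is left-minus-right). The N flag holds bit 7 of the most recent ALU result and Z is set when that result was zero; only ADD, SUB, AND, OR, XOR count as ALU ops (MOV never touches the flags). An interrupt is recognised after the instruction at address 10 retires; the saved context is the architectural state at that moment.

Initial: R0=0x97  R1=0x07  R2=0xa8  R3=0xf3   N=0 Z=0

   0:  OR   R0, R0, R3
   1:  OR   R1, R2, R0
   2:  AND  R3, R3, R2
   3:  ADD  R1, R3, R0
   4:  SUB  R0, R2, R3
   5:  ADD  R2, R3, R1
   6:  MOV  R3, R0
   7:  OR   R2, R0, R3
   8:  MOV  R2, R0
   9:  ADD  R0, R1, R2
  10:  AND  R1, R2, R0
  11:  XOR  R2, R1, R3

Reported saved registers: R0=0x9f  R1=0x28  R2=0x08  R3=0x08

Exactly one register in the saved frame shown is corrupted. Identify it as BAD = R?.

after  0: R0=0xf7 R1=0x07 R2=0xa8 R3=0xf3  N=1 Z=0
after  1: R0=0xf7 R1=0xff R2=0xa8 R3=0xf3  N=1 Z=0
after  2: R0=0xf7 R1=0xff R2=0xa8 R3=0xa0  N=1 Z=0
after  3: R0=0xf7 R1=0x97 R2=0xa8 R3=0xa0  N=1 Z=0
after  4: R0=0x08 R1=0x97 R2=0xa8 R3=0xa0  N=0 Z=0
after  5: R0=0x08 R1=0x97 R2=0x37 R3=0xa0  N=0 Z=0
after  6: R0=0x08 R1=0x97 R2=0x37 R3=0x08  N=0 Z=0
after  7: R0=0x08 R1=0x97 R2=0x08 R3=0x08  N=0 Z=0
after  8: R0=0x08 R1=0x97 R2=0x08 R3=0x08  N=0 Z=0
after  9: R0=0x9f R1=0x97 R2=0x08 R3=0x08  N=1 Z=0
after 10: R0=0x9f R1=0x08 R2=0x08 R3=0x08  N=0 Z=0
-- IRQ taken; context saved, return-PC = 11 --
mismatch: R1: reported 0x28 vs actual 0x08

BAD = R1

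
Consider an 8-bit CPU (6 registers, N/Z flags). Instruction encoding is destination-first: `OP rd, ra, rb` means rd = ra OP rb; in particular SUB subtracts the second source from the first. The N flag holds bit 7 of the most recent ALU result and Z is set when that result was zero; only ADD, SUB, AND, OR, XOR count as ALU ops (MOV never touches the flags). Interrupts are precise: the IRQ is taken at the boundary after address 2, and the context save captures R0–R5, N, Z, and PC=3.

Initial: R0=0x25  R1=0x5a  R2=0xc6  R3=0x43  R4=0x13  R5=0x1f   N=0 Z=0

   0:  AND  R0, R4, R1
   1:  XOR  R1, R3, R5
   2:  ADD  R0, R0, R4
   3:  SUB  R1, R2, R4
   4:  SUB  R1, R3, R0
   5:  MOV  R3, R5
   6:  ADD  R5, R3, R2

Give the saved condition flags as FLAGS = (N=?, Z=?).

FLAGS = (N=0, Z=0)

after  0: R0=0x12 R1=0x5a R2=0xc6 R3=0x43 R4=0x13 R5=0x1f  N=0 Z=0
after  1: R0=0x12 R1=0x5c R2=0xc6 R3=0x43 R4=0x13 R5=0x1f  N=0 Z=0
after  2: R0=0x25 R1=0x5c R2=0xc6 R3=0x43 R4=0x13 R5=0x1f  N=0 Z=0
-- IRQ taken; context saved, return-PC = 3 --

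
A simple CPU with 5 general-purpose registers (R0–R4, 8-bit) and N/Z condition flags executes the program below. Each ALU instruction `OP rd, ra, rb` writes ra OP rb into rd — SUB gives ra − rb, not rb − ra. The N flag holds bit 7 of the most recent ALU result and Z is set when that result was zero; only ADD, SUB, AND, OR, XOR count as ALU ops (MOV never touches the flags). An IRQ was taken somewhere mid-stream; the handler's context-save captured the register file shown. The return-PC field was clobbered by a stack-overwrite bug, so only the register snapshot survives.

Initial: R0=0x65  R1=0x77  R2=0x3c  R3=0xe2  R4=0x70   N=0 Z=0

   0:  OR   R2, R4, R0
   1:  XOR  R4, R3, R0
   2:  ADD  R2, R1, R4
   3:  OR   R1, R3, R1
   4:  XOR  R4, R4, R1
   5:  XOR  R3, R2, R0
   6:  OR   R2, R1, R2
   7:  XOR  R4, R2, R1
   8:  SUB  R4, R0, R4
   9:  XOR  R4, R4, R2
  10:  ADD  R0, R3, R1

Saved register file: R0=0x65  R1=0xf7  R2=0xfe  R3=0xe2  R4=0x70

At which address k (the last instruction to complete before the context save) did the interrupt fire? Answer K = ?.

K = 4

after  0: R0=0x65 R1=0x77 R2=0x75 R3=0xe2 R4=0x70  N=0 Z=0
after  1: R0=0x65 R1=0x77 R2=0x75 R3=0xe2 R4=0x87  N=1 Z=0
after  2: R0=0x65 R1=0x77 R2=0xfe R3=0xe2 R4=0x87  N=1 Z=0
after  3: R0=0x65 R1=0xf7 R2=0xfe R3=0xe2 R4=0x87  N=1 Z=0
after  4: R0=0x65 R1=0xf7 R2=0xfe R3=0xe2 R4=0x70  N=0 Z=0
-- IRQ taken; context saved, return-PC = 5 --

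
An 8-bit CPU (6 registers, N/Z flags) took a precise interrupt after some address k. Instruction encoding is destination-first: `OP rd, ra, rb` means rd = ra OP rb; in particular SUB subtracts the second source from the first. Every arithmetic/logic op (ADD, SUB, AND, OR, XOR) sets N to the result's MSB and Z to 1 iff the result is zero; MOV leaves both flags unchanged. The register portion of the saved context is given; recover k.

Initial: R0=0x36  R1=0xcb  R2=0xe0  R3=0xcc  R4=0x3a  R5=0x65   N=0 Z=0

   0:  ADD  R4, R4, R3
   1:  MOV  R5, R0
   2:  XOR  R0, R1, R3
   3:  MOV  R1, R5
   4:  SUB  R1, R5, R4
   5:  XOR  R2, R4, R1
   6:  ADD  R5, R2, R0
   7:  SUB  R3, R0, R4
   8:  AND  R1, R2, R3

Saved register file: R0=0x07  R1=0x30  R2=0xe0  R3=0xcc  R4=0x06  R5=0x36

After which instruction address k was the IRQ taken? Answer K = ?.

K = 4

after  0: R0=0x36 R1=0xcb R2=0xe0 R3=0xcc R4=0x06 R5=0x65  N=0 Z=0
after  1: R0=0x36 R1=0xcb R2=0xe0 R3=0xcc R4=0x06 R5=0x36  N=0 Z=0
after  2: R0=0x07 R1=0xcb R2=0xe0 R3=0xcc R4=0x06 R5=0x36  N=0 Z=0
after  3: R0=0x07 R1=0x36 R2=0xe0 R3=0xcc R4=0x06 R5=0x36  N=0 Z=0
after  4: R0=0x07 R1=0x30 R2=0xe0 R3=0xcc R4=0x06 R5=0x36  N=0 Z=0
-- IRQ taken; context saved, return-PC = 5 --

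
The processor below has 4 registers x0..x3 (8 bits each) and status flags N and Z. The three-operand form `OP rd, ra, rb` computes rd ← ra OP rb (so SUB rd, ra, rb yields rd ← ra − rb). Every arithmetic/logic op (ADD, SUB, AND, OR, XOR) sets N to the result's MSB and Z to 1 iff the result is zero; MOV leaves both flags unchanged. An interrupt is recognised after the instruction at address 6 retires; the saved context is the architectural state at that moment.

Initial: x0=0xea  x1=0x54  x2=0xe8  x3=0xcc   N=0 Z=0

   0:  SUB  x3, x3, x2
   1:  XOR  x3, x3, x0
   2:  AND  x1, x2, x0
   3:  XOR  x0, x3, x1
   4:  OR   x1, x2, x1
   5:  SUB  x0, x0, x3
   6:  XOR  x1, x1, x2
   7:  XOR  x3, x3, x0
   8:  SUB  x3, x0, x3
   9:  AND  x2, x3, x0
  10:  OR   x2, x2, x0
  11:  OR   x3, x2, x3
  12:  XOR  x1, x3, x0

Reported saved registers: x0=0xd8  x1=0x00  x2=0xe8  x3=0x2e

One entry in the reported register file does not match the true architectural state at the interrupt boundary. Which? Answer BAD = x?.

after  0: x0=0xea x1=0x54 x2=0xe8 x3=0xe4  N=1 Z=0
after  1: x0=0xea x1=0x54 x2=0xe8 x3=0x0e  N=0 Z=0
after  2: x0=0xea x1=0xe8 x2=0xe8 x3=0x0e  N=1 Z=0
after  3: x0=0xe6 x1=0xe8 x2=0xe8 x3=0x0e  N=1 Z=0
after  4: x0=0xe6 x1=0xe8 x2=0xe8 x3=0x0e  N=1 Z=0
after  5: x0=0xd8 x1=0xe8 x2=0xe8 x3=0x0e  N=1 Z=0
after  6: x0=0xd8 x1=0x00 x2=0xe8 x3=0x0e  N=0 Z=1
-- IRQ taken; context saved, return-PC = 7 --
mismatch: x3: reported 0x2e vs actual 0x0e

BAD = x3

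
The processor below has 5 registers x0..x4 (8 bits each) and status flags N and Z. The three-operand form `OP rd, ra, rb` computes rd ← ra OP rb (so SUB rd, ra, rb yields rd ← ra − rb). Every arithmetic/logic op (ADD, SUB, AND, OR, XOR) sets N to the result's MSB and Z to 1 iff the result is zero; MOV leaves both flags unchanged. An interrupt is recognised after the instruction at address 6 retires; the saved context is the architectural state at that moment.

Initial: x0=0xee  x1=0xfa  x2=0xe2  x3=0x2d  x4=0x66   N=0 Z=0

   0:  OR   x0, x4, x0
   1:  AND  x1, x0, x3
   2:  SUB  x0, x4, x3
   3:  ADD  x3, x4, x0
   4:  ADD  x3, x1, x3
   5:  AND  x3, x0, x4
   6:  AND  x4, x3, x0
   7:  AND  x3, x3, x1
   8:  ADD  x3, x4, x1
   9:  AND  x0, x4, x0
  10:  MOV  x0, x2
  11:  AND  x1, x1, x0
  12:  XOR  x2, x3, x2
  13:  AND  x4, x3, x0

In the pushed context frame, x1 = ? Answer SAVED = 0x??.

SAVED = 0x2c

after  0: x0=0xee x1=0xfa x2=0xe2 x3=0x2d x4=0x66  N=1 Z=0
after  1: x0=0xee x1=0x2c x2=0xe2 x3=0x2d x4=0x66  N=0 Z=0
after  2: x0=0x39 x1=0x2c x2=0xe2 x3=0x2d x4=0x66  N=0 Z=0
after  3: x0=0x39 x1=0x2c x2=0xe2 x3=0x9f x4=0x66  N=1 Z=0
after  4: x0=0x39 x1=0x2c x2=0xe2 x3=0xcb x4=0x66  N=1 Z=0
after  5: x0=0x39 x1=0x2c x2=0xe2 x3=0x20 x4=0x66  N=0 Z=0
after  6: x0=0x39 x1=0x2c x2=0xe2 x3=0x20 x4=0x20  N=0 Z=0
-- IRQ taken; context saved, return-PC = 7 --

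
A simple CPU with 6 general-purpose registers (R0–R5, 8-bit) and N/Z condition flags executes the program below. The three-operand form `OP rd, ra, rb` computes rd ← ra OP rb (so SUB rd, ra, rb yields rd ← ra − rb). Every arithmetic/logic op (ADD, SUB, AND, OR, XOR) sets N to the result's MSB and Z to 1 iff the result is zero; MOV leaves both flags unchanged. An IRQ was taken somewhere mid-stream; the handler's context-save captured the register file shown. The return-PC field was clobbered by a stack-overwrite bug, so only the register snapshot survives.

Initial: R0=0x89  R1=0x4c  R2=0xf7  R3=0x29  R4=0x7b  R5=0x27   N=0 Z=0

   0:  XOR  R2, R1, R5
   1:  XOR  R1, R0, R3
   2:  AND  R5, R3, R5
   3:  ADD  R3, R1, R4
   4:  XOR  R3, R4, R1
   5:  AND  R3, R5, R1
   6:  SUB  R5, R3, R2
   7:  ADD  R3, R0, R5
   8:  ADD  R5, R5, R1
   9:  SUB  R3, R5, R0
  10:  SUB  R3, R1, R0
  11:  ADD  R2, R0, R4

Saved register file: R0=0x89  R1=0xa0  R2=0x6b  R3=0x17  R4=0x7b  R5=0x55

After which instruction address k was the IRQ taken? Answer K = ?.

after  0: R0=0x89 R1=0x4c R2=0x6b R3=0x29 R4=0x7b R5=0x27  N=0 Z=0
after  1: R0=0x89 R1=0xa0 R2=0x6b R3=0x29 R4=0x7b R5=0x27  N=1 Z=0
after  2: R0=0x89 R1=0xa0 R2=0x6b R3=0x29 R4=0x7b R5=0x21  N=0 Z=0
after  3: R0=0x89 R1=0xa0 R2=0x6b R3=0x1b R4=0x7b R5=0x21  N=0 Z=0
after  4: R0=0x89 R1=0xa0 R2=0x6b R3=0xdb R4=0x7b R5=0x21  N=1 Z=0
after  5: R0=0x89 R1=0xa0 R2=0x6b R3=0x20 R4=0x7b R5=0x21  N=0 Z=0
after  6: R0=0x89 R1=0xa0 R2=0x6b R3=0x20 R4=0x7b R5=0xb5  N=1 Z=0
after  7: R0=0x89 R1=0xa0 R2=0x6b R3=0x3e R4=0x7b R5=0xb5  N=0 Z=0
after  8: R0=0x89 R1=0xa0 R2=0x6b R3=0x3e R4=0x7b R5=0x55  N=0 Z=0
after  9: R0=0x89 R1=0xa0 R2=0x6b R3=0xcc R4=0x7b R5=0x55  N=1 Z=0
after 10: R0=0x89 R1=0xa0 R2=0x6b R3=0x17 R4=0x7b R5=0x55  N=0 Z=0
-- IRQ taken; context saved, return-PC = 11 --

K = 10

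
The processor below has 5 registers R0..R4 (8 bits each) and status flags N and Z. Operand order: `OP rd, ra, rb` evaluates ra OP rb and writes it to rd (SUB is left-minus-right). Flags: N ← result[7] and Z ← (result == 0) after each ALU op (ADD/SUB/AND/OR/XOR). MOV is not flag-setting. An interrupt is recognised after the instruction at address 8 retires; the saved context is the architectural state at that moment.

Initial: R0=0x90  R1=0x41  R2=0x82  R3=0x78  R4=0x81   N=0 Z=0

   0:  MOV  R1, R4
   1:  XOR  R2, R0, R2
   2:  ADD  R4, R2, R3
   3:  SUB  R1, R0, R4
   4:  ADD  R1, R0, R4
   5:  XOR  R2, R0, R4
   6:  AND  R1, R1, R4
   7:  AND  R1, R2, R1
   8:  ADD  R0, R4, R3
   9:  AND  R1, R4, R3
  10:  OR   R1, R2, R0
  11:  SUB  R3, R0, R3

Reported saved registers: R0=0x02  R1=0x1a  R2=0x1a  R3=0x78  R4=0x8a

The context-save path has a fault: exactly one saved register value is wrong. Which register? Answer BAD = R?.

after  0: R0=0x90 R1=0x81 R2=0x82 R3=0x78 R4=0x81  N=0 Z=0
after  1: R0=0x90 R1=0x81 R2=0x12 R3=0x78 R4=0x81  N=0 Z=0
after  2: R0=0x90 R1=0x81 R2=0x12 R3=0x78 R4=0x8a  N=1 Z=0
after  3: R0=0x90 R1=0x06 R2=0x12 R3=0x78 R4=0x8a  N=0 Z=0
after  4: R0=0x90 R1=0x1a R2=0x12 R3=0x78 R4=0x8a  N=0 Z=0
after  5: R0=0x90 R1=0x1a R2=0x1a R3=0x78 R4=0x8a  N=0 Z=0
after  6: R0=0x90 R1=0x0a R2=0x1a R3=0x78 R4=0x8a  N=0 Z=0
after  7: R0=0x90 R1=0x0a R2=0x1a R3=0x78 R4=0x8a  N=0 Z=0
after  8: R0=0x02 R1=0x0a R2=0x1a R3=0x78 R4=0x8a  N=0 Z=0
-- IRQ taken; context saved, return-PC = 9 --
mismatch: R1: reported 0x1a vs actual 0x0a

BAD = R1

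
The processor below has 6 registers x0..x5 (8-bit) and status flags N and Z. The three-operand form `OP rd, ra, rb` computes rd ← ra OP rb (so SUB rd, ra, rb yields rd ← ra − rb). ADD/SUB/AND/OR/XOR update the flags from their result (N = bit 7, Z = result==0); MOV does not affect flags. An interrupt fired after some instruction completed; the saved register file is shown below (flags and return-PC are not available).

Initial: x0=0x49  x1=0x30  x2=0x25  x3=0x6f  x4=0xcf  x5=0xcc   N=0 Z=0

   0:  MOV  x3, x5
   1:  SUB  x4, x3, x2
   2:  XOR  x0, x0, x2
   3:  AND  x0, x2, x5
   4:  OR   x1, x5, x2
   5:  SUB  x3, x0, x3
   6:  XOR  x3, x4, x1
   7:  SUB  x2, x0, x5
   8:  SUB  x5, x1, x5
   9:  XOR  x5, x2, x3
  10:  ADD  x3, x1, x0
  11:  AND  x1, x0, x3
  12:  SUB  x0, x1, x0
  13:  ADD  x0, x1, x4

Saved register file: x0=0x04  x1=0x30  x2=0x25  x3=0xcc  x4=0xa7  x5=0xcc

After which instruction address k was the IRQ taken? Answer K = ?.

K = 3

after  0: x0=0x49 x1=0x30 x2=0x25 x3=0xcc x4=0xcf x5=0xcc  N=0 Z=0
after  1: x0=0x49 x1=0x30 x2=0x25 x3=0xcc x4=0xa7 x5=0xcc  N=1 Z=0
after  2: x0=0x6c x1=0x30 x2=0x25 x3=0xcc x4=0xa7 x5=0xcc  N=0 Z=0
after  3: x0=0x04 x1=0x30 x2=0x25 x3=0xcc x4=0xa7 x5=0xcc  N=0 Z=0
-- IRQ taken; context saved, return-PC = 4 --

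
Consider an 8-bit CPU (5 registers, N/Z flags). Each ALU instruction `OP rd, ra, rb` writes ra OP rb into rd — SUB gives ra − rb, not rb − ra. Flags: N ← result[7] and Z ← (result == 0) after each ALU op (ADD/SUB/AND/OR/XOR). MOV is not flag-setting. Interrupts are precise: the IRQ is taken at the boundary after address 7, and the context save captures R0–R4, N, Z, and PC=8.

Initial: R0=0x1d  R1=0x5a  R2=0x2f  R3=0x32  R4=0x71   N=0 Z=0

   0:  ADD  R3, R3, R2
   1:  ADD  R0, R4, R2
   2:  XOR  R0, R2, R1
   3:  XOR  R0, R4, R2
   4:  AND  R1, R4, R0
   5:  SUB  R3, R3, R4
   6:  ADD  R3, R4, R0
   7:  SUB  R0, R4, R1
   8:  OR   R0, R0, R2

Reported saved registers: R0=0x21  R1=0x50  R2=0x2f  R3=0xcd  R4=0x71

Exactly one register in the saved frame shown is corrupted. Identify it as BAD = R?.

after  0: R0=0x1d R1=0x5a R2=0x2f R3=0x61 R4=0x71  N=0 Z=0
after  1: R0=0xa0 R1=0x5a R2=0x2f R3=0x61 R4=0x71  N=1 Z=0
after  2: R0=0x75 R1=0x5a R2=0x2f R3=0x61 R4=0x71  N=0 Z=0
after  3: R0=0x5e R1=0x5a R2=0x2f R3=0x61 R4=0x71  N=0 Z=0
after  4: R0=0x5e R1=0x50 R2=0x2f R3=0x61 R4=0x71  N=0 Z=0
after  5: R0=0x5e R1=0x50 R2=0x2f R3=0xf0 R4=0x71  N=1 Z=0
after  6: R0=0x5e R1=0x50 R2=0x2f R3=0xcf R4=0x71  N=1 Z=0
after  7: R0=0x21 R1=0x50 R2=0x2f R3=0xcf R4=0x71  N=0 Z=0
-- IRQ taken; context saved, return-PC = 8 --
mismatch: R3: reported 0xcd vs actual 0xcf

BAD = R3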